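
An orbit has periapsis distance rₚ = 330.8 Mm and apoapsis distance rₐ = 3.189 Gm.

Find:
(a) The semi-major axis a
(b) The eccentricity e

Convert to SI: rₚ = 330.8 Mm = 3.308e+08 m; rₐ = 3.189 Gm = 3.189e+09 m.
(a) a = (rₚ + rₐ) / 2 = (3.308e+08 + 3.189e+09) / 2 ≈ 1.76e+09 m = 1.76 Gm.
(b) e = (rₐ − rₚ) / (rₐ + rₚ) = (3.189e+09 − 3.308e+08) / (3.189e+09 + 3.308e+08) ≈ 0.812.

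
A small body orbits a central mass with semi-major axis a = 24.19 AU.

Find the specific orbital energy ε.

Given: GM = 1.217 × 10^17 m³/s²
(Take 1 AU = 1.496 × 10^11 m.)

Convert to SI: a = 24.19 AU = 3.61882e+12 m.
ε = −GM / (2a).
ε = −1.217e+17 / (2 · 3.61882e+12) J/kg ≈ -1.681e+04 J/kg = -16.81 kJ/kg.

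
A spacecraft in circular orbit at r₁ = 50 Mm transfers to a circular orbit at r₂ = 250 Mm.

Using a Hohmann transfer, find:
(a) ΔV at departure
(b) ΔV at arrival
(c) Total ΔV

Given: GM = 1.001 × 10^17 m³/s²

Convert to SI: r₁ = 50 Mm = 5e+07 m; r₂ = 250 Mm = 2.5e+08 m.
Transfer semi-major axis: a_t = (r₁ + r₂)/2 = (5e+07 + 2.5e+08)/2 = 1.5e+08 m.
Circular speeds: v₁ = √(GM/r₁) = 44743.7 m/s, v₂ = √(GM/r₂) = 20010 m/s.
Transfer speeds (vis-viva v² = GM(2/r − 1/a_t)): v₁ᵗ = 57763.9 m/s, v₂ᵗ = 11552.8 m/s.
(a) ΔV₁ = |v₁ᵗ − v₁| ≈ 1.302e+04 m/s = 13.02 km/s.
(b) ΔV₂ = |v₂ − v₂ᵗ| ≈ 8457 m/s = 8.457 km/s.
(c) ΔV_total = ΔV₁ + ΔV₂ ≈ 2.148e+04 m/s = 21.48 km/s.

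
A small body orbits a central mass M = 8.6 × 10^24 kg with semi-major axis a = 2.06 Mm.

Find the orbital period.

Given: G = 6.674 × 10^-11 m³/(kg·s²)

Convert to SI: a = 2.06 Mm = 2.06e+06 m.
GM = G · M = 6.674e-11 · 8.6e+24 = 5.73964e+14 m³/s².
Kepler's third law: T = 2π √(a³ / GM).
Substituting a = 2.06e+06 m and GM = 5.73964e+14 m³/s²:
T = 2π √((2.06e+06)³ / 5.73964e+14) s
T ≈ 775.4 s = 12.92 minutes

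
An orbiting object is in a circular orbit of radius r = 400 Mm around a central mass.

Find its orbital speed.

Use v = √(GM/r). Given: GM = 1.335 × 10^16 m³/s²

Convert to SI: r = 400 Mm = 4e+08 m.
For a circular orbit, gravity supplies the centripetal force, so v = √(GM / r).
v = √(1.335e+16 / 4e+08) m/s ≈ 5777 m/s = 5.777 km/s.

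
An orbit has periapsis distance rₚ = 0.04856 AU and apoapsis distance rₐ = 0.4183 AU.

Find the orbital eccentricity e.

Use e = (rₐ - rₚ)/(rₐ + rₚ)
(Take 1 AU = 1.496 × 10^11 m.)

Convert to SI: rₚ = 0.04856 AU = 7.26458e+09 m; rₐ = 0.4183 AU = 6.25777e+10 m.
e = (rₐ − rₚ) / (rₐ + rₚ).
e = (6.25777e+10 − 7.26458e+09) / (6.25777e+10 + 7.26458e+09) = 5.53131e+10 / 6.98423e+10 ≈ 0.792.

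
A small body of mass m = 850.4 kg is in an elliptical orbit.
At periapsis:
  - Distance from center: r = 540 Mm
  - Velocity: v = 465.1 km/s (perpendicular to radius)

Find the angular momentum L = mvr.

Convert to SI: r = 540 Mm = 5.4e+08 m; v = 465.1 km/s = 465100 m/s.
Since v is perpendicular to r, L = m · v · r.
L = 850.4 · 465100 · 5.4e+08 kg·m²/s ≈ 2.136e+17 kg·m²/s.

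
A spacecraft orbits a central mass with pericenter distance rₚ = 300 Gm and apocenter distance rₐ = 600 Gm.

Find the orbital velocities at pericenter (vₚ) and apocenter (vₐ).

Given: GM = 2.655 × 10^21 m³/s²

Convert to SI: rₚ = 300 Gm = 3e+11 m; rₐ = 600 Gm = 6e+11 m.
Use the vis-viva equation v² = GM(2/r − 1/a) with a = (rₚ + rₐ)/2 = (3e+11 + 6e+11)/2 = 4.5e+11 m.
vₚ = √(GM · (2/rₚ − 1/a)) = √(2.655e+21 · (2/3e+11 − 1/4.5e+11)) m/s ≈ 1.086e+05 m/s = 108.6 km/s.
vₐ = √(GM · (2/rₐ − 1/a)) = √(2.655e+21 · (2/6e+11 − 1/4.5e+11)) m/s ≈ 5.431e+04 m/s = 54.31 km/s.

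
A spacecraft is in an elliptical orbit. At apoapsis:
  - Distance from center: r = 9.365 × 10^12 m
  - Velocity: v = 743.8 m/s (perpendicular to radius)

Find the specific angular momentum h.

With v perpendicular to r, h = r · v.
h = 9.365e+12 · 743.8 m²/s ≈ 6.966e+15 m²/s.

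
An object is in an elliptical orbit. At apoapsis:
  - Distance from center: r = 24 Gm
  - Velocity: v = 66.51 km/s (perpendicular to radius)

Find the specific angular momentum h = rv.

Convert to SI: r = 24 Gm = 2.4e+10 m; v = 66.51 km/s = 66510 m/s.
With v perpendicular to r, h = r · v.
h = 2.4e+10 · 66510 m²/s ≈ 1.596e+15 m²/s.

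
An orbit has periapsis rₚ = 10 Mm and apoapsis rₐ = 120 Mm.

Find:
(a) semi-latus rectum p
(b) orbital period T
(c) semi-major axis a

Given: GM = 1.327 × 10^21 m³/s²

Convert to SI: rₚ = 10 Mm = 1e+07 m; rₐ = 120 Mm = 1.2e+08 m.
(a) From a = (rₚ + rₐ)/2 = 6.5e+07 m and e = (rₐ − rₚ)/(rₐ + rₚ) = 0.846154, p = a(1 − e²) = 6.5e+07 · (1 − (0.846154)²) ≈ 1.846e+07 m
(b) With a = (rₚ + rₐ)/2 = 6.5e+07 m, T = 2π √(a³/GM) = 2π √((6.5e+07)³/1.327e+21) s ≈ 90.39 s
(c) a = (rₚ + rₐ)/2 = (1e+07 + 1.2e+08)/2 ≈ 6.5e+07 m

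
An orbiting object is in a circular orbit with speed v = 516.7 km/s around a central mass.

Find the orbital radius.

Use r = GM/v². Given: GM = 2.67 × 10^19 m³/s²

Convert to SI: v = 516.7 km/s = 516700 m/s.
For a circular orbit, v² = GM / r, so r = GM / v².
r = 2.67e+19 / (516700)² m ≈ 1e+08 m = 100 Mm.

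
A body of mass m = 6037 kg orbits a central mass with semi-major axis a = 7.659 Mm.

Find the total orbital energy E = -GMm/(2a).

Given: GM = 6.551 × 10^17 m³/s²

Convert to SI: a = 7.659 Mm = 7.659e+06 m.
E = −GMm / (2a).
E = −6.551e+17 · 6037 / (2 · 7.659e+06) J ≈ -2.582e+14 J = -258.2 TJ.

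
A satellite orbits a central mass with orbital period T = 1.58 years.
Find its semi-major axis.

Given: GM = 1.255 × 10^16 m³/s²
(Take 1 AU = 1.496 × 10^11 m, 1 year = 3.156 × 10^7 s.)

Convert to SI: T = 1.58 years = 4.98648e+07 s.
Invert Kepler's third law: a = (GM · T² / (4π²))^(1/3).
Substituting T = 4.98648e+07 s and GM = 1.255e+16 m³/s²:
a = (1.255e+16 · (4.98648e+07)² / (4π²))^(1/3) m
a ≈ 9.246e+09 m = 0.06181 AU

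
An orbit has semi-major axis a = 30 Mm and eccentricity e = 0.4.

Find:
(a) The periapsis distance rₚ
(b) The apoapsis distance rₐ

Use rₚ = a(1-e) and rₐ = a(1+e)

Convert to SI: a = 30 Mm = 3e+07 m.
(a) rₚ = a(1 − e) = 3e+07 · (1 − 0.4) = 3e+07 · 0.6 ≈ 1.8e+07 m = 18 Mm.
(b) rₐ = a(1 + e) = 3e+07 · (1 + 0.4) = 3e+07 · 1.4 ≈ 4.2e+07 m = 42 Mm.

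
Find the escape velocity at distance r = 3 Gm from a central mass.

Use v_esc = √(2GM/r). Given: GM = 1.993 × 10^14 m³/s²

Convert to SI: r = 3 Gm = 3e+09 m.
Escape velocity comes from setting total energy to zero: ½v² − GM/r = 0 ⇒ v_esc = √(2GM / r).
v_esc = √(2 · 1.993e+14 / 3e+09) m/s ≈ 364.5 m/s = 364.5 m/s.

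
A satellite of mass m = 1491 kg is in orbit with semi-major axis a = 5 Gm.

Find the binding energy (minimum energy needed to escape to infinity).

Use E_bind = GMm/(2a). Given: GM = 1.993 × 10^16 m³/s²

Convert to SI: a = 5 Gm = 5e+09 m.
Total orbital energy is E = −GMm/(2a); binding energy is E_bind = −E = GMm/(2a).
E_bind = 1.993e+16 · 1491 / (2 · 5e+09) J ≈ 2.972e+09 J = 2.972 GJ.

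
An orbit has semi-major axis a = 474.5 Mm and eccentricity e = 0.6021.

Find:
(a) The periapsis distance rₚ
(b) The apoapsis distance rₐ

Convert to SI: a = 474.5 Mm = 4.745e+08 m.
(a) rₚ = a(1 − e) = 4.745e+08 · (1 − 0.6021) = 4.745e+08 · 0.3979 ≈ 1.888e+08 m = 188.8 Mm.
(b) rₐ = a(1 + e) = 4.745e+08 · (1 + 0.6021) = 4.745e+08 · 1.6021 ≈ 7.602e+08 m = 760.2 Mm.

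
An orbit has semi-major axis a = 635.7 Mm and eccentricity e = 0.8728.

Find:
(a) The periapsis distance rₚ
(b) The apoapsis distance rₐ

Convert to SI: a = 635.7 Mm = 6.357e+08 m.
(a) rₚ = a(1 − e) = 6.357e+08 · (1 − 0.8728) = 6.357e+08 · 0.1272 ≈ 8.086e+07 m = 80.86 Mm.
(b) rₐ = a(1 + e) = 6.357e+08 · (1 + 0.8728) = 6.357e+08 · 1.8728 ≈ 1.191e+09 m = 1.191 Gm.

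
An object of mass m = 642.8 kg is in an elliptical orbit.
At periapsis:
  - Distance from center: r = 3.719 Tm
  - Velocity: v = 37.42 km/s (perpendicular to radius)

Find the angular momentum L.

Convert to SI: r = 3.719 Tm = 3.719e+12 m; v = 37.42 km/s = 37420 m/s.
Since v is perpendicular to r, L = m · v · r.
L = 642.8 · 37420 · 3.719e+12 kg·m²/s ≈ 8.946e+19 kg·m²/s.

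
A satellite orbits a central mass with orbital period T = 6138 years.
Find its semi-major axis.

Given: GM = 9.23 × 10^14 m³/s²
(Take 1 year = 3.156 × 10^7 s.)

Convert to SI: T = 6138 years = 1.93715e+11 s.
Invert Kepler's third law: a = (GM · T² / (4π²))^(1/3).
Substituting T = 1.93715e+11 s and GM = 9.23e+14 m³/s²:
a = (9.23e+14 · (1.93715e+11)² / (4π²))^(1/3) m
a ≈ 9.573e+11 m = 957.3 Gm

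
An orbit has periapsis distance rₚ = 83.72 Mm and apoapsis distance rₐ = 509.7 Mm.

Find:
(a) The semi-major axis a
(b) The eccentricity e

Convert to SI: rₚ = 83.72 Mm = 8.372e+07 m; rₐ = 509.7 Mm = 5.097e+08 m.
(a) a = (rₚ + rₐ) / 2 = (8.372e+07 + 5.097e+08) / 2 ≈ 2.967e+08 m = 296.7 Mm.
(b) e = (rₐ − rₚ) / (rₐ + rₚ) = (5.097e+08 − 8.372e+07) / (5.097e+08 + 8.372e+07) ≈ 0.7178.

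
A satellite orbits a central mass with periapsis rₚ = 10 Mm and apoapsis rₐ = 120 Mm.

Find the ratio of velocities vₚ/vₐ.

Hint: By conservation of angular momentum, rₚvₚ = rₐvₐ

Convert to SI: rₚ = 10 Mm = 1e+07 m; rₐ = 120 Mm = 1.2e+08 m.
Conservation of angular momentum gives rₚvₚ = rₐvₐ, so vₚ/vₐ = rₐ/rₚ.
vₚ/vₐ = 1.2e+08 / 1e+07 ≈ 12.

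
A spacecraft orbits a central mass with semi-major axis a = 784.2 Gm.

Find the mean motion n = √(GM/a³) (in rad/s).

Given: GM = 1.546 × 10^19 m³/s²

Convert to SI: a = 784.2 Gm = 7.842e+11 m.
n = √(GM / a³).
n = √(1.546e+19 / (7.842e+11)³) rad/s ≈ 5.662e-09 rad/s.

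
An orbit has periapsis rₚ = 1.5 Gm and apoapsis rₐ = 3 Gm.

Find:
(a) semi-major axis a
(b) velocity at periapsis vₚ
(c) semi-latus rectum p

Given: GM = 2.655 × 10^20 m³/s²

Convert to SI: rₚ = 1.5 Gm = 1.5e+09 m; rₐ = 3 Gm = 3e+09 m.
(a) a = (rₚ + rₐ)/2 = (1.5e+09 + 3e+09)/2 ≈ 2.25e+09 m
(b) With a = (rₚ + rₐ)/2 = 2.25e+09 m, vₚ = √(GM (2/rₚ − 1/a)) = √(2.655e+20 · (2/1.5e+09 − 1/2.25e+09)) m/s ≈ 4.858e+05 m/s
(c) From a = (rₚ + rₐ)/2 = 2.25e+09 m and e = (rₐ − rₚ)/(rₐ + rₚ) = 0.333333, p = a(1 − e²) = 2.25e+09 · (1 − (0.333333)²) ≈ 2e+09 m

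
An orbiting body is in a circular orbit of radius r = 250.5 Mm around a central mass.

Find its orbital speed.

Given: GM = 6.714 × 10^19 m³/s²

Convert to SI: r = 250.5 Mm = 2.505e+08 m.
For a circular orbit, gravity supplies the centripetal force, so v = √(GM / r).
v = √(6.714e+19 / 2.505e+08) m/s ≈ 5.177e+05 m/s = 517.7 km/s.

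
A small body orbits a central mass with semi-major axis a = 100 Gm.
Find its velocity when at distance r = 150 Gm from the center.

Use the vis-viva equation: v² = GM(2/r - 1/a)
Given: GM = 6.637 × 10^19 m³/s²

Convert to SI: a = 100 Gm = 1e+11 m; r = 150 Gm = 1.5e+11 m.
Vis-viva: v = √(GM · (2/r − 1/a)).
2/r − 1/a = 2/1.5e+11 − 1/1e+11 = 3.33333e-12 m⁻¹.
v = √(6.637e+19 · 3.33333e-12) m/s ≈ 1.487e+04 m/s = 14.87 km/s.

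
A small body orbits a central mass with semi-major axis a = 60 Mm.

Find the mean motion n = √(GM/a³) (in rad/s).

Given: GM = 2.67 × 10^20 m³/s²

Convert to SI: a = 60 Mm = 6e+07 m.
n = √(GM / a³).
n = √(2.67e+20 / (6e+07)³) rad/s ≈ 0.03516 rad/s.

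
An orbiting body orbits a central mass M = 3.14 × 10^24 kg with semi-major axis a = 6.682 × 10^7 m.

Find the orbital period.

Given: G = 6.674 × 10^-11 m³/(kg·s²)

GM = G · M = 6.674e-11 · 3.14e+24 = 2.09564e+14 m³/s².
Kepler's third law: T = 2π √(a³ / GM).
Substituting a = 6.682e+07 m and GM = 2.09564e+14 m³/s²:
T = 2π √((6.682e+07)³ / 2.09564e+14) s
T ≈ 2.371e+05 s = 2.744 days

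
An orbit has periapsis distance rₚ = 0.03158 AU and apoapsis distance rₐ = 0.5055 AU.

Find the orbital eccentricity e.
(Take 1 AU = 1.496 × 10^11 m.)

Convert to SI: rₚ = 0.03158 AU = 4.72437e+09 m; rₐ = 0.5055 AU = 7.56228e+10 m.
e = (rₐ − rₚ) / (rₐ + rₚ).
e = (7.56228e+10 − 4.72437e+09) / (7.56228e+10 + 4.72437e+09) = 7.08984e+10 / 8.03472e+10 ≈ 0.8824.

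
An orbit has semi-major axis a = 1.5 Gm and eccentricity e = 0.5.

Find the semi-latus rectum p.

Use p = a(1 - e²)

Convert to SI: a = 1.5 Gm = 1.5e+09 m.
p = a (1 − e²).
p = 1.5e+09 · (1 − (0.5)²) = 1.5e+09 · 0.75 ≈ 1.125e+09 m = 1.125 Gm.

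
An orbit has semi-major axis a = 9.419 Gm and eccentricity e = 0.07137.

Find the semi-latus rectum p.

Convert to SI: a = 9.419 Gm = 9.419e+09 m.
p = a (1 − e²).
p = 9.419e+09 · (1 − (0.07137)²) = 9.419e+09 · 0.994906 ≈ 9.371e+09 m = 9.371 Gm.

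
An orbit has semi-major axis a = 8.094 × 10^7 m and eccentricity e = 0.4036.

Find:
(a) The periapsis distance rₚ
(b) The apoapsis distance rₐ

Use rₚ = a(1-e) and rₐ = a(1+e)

(a) rₚ = a(1 − e) = 8.094e+07 · (1 − 0.4036) = 8.094e+07 · 0.5964 ≈ 4.827e+07 m = 4.827 × 10^7 m.
(b) rₐ = a(1 + e) = 8.094e+07 · (1 + 0.4036) = 8.094e+07 · 1.4036 ≈ 1.136e+08 m = 1.136 × 10^8 m.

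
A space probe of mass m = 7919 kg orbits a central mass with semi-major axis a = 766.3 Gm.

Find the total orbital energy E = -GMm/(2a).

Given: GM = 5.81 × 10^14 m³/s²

Convert to SI: a = 766.3 Gm = 7.663e+11 m.
E = −GMm / (2a).
E = −5.81e+14 · 7919 / (2 · 7.663e+11) J ≈ -3.002e+06 J = -3.002 MJ.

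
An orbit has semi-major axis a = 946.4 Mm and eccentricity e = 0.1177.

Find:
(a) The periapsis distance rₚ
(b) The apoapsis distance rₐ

Convert to SI: a = 946.4 Mm = 9.464e+08 m.
(a) rₚ = a(1 − e) = 9.464e+08 · (1 − 0.1177) = 9.464e+08 · 0.8823 ≈ 8.35e+08 m = 835 Mm.
(b) rₐ = a(1 + e) = 9.464e+08 · (1 + 0.1177) = 9.464e+08 · 1.1177 ≈ 1.058e+09 m = 1.058 Gm.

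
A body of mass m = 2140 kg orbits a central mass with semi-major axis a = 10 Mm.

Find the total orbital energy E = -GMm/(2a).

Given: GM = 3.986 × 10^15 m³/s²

Convert to SI: a = 10 Mm = 1e+07 m.
E = −GMm / (2a).
E = −3.986e+15 · 2140 / (2 · 1e+07) J ≈ -4.265e+11 J = -426.5 GJ.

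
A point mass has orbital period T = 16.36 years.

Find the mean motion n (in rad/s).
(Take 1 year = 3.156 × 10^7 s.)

Convert to SI: T = 16.36 years = 5.16322e+08 s.
n = 2π / T.
n = 2π / 5.16322e+08 s ≈ 1.217e-08 rad/s.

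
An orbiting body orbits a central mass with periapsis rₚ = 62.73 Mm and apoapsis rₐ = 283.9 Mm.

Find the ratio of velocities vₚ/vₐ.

Convert to SI: rₚ = 62.73 Mm = 6.273e+07 m; rₐ = 283.9 Mm = 2.839e+08 m.
Conservation of angular momentum gives rₚvₚ = rₐvₐ, so vₚ/vₐ = rₐ/rₚ.
vₚ/vₐ = 2.839e+08 / 6.273e+07 ≈ 4.526.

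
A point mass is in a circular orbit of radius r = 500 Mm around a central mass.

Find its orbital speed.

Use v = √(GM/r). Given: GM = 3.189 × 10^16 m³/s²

Convert to SI: r = 500 Mm = 5e+08 m.
For a circular orbit, gravity supplies the centripetal force, so v = √(GM / r).
v = √(3.189e+16 / 5e+08) m/s ≈ 7986 m/s = 7.986 km/s.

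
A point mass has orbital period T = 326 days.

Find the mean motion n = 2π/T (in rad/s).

Convert to SI: T = 326 days = 2.81664e+07 s.
n = 2π / T.
n = 2π / 2.81664e+07 s ≈ 2.231e-07 rad/s.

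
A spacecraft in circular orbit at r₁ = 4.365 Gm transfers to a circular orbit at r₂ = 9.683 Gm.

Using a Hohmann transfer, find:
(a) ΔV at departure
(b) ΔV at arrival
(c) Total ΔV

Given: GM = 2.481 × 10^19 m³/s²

Convert to SI: r₁ = 4.365 Gm = 4.365e+09 m; r₂ = 9.683 Gm = 9.683e+09 m.
Transfer semi-major axis: a_t = (r₁ + r₂)/2 = (4.365e+09 + 9.683e+09)/2 = 7.024e+09 m.
Circular speeds: v₁ = √(GM/r₁) = 75391.3 m/s, v₂ = √(GM/r₂) = 50618.4 m/s.
Transfer speeds (vis-viva v² = GM(2/r − 1/a_t)): v₁ᵗ = 88518.5 m/s, v₂ᵗ = 39903.3 m/s.
(a) ΔV₁ = |v₁ᵗ − v₁| ≈ 1.313e+04 m/s = 13.13 km/s.
(b) ΔV₂ = |v₂ − v₂ᵗ| ≈ 1.072e+04 m/s = 10.72 km/s.
(c) ΔV_total = ΔV₁ + ΔV₂ ≈ 2.384e+04 m/s = 23.84 km/s.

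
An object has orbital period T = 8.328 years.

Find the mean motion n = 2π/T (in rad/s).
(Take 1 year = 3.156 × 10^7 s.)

Convert to SI: T = 8.328 years = 2.62832e+08 s.
n = 2π / T.
n = 2π / 2.62832e+08 s ≈ 2.391e-08 rad/s.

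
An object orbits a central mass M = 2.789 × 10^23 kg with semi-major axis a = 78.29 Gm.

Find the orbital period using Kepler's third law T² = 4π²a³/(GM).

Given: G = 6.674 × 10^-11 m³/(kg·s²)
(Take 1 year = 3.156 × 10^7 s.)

Convert to SI: a = 78.29 Gm = 7.829e+10 m.
GM = G · M = 6.674e-11 · 2.789e+23 = 1.86138e+13 m³/s².
Kepler's third law: T = 2π √(a³ / GM).
Substituting a = 7.829e+10 m and GM = 1.86138e+13 m³/s²:
T = 2π √((7.829e+10)³ / 1.86138e+13) s
T ≈ 3.19e+10 s = 1011 years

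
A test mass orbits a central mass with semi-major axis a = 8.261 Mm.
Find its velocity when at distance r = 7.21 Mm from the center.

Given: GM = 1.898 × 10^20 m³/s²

Convert to SI: a = 8.261 Mm = 8.261e+06 m; r = 7.21 Mm = 7.21e+06 m.
Vis-viva: v = √(GM · (2/r − 1/a)).
2/r − 1/a = 2/7.21e+06 − 1/8.261e+06 = 1.56342e-07 m⁻¹.
v = √(1.898e+20 · 1.56342e-07) m/s ≈ 5.447e+06 m/s = 5447 km/s.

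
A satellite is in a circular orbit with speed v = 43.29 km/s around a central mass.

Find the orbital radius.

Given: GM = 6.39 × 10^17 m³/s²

Convert to SI: v = 43.29 km/s = 43290 m/s.
For a circular orbit, v² = GM / r, so r = GM / v².
r = 6.39e+17 / (43290)² m ≈ 3.41e+08 m = 341 Mm.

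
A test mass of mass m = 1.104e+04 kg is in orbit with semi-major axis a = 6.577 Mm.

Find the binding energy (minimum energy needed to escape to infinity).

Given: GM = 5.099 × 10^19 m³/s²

Convert to SI: a = 6.577 Mm = 6.577e+06 m.
Total orbital energy is E = −GMm/(2a); binding energy is E_bind = −E = GMm/(2a).
E_bind = 5.099e+19 · 1.104e+04 / (2 · 6.577e+06) J ≈ 4.28e+16 J = 42.8 PJ.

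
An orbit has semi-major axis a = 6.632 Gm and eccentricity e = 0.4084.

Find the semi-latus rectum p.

Convert to SI: a = 6.632 Gm = 6.632e+09 m.
p = a (1 − e²).
p = 6.632e+09 · (1 − (0.4084)²) = 6.632e+09 · 0.833209 ≈ 5.526e+09 m = 5.526 Gm.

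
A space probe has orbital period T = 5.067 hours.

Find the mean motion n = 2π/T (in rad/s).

Convert to SI: T = 5.067 hours = 18241.2 s.
n = 2π / T.
n = 2π / 18241.2 s ≈ 0.0003445 rad/s.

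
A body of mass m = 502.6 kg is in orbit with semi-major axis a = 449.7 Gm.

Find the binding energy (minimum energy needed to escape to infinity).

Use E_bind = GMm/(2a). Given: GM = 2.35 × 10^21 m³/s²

Convert to SI: a = 449.7 Gm = 4.497e+11 m.
Total orbital energy is E = −GMm/(2a); binding energy is E_bind = −E = GMm/(2a).
E_bind = 2.35e+21 · 502.6 / (2 · 4.497e+11) J ≈ 1.313e+12 J = 1.313 TJ.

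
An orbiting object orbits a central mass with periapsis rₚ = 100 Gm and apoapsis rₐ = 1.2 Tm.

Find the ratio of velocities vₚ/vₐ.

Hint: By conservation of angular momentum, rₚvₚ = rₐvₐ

Convert to SI: rₚ = 100 Gm = 1e+11 m; rₐ = 1.2 Tm = 1.2e+12 m.
Conservation of angular momentum gives rₚvₚ = rₐvₐ, so vₚ/vₐ = rₐ/rₚ.
vₚ/vₐ = 1.2e+12 / 1e+11 ≈ 12.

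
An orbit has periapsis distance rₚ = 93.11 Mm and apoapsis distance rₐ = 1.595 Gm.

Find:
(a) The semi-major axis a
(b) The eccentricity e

Convert to SI: rₚ = 93.11 Mm = 9.311e+07 m; rₐ = 1.595 Gm = 1.595e+09 m.
(a) a = (rₚ + rₐ) / 2 = (9.311e+07 + 1.595e+09) / 2 ≈ 8.441e+08 m = 844.1 Mm.
(b) e = (rₐ − rₚ) / (rₐ + rₚ) = (1.595e+09 − 9.311e+07) / (1.595e+09 + 9.311e+07) ≈ 0.8897.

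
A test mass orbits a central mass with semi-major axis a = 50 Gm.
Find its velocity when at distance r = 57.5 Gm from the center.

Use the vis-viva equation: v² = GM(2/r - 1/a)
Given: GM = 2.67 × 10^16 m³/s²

Convert to SI: a = 50 Gm = 5e+10 m; r = 57.5 Gm = 5.75e+10 m.
Vis-viva: v = √(GM · (2/r − 1/a)).
2/r − 1/a = 2/5.75e+10 − 1/5e+10 = 1.47826e-11 m⁻¹.
v = √(2.67e+16 · 1.47826e-11) m/s ≈ 628.2 m/s = 628.2 m/s.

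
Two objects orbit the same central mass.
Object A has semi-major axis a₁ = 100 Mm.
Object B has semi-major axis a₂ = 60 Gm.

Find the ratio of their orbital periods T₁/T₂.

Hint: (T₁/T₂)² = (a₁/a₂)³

Convert to SI: a₁ = 100 Mm = 1e+08 m; a₂ = 60 Gm = 6e+10 m.
From Kepler's third law, (T₁/T₂)² = (a₁/a₂)³, so T₁/T₂ = (a₁/a₂)^(3/2).
a₁/a₂ = 1e+08 / 6e+10 = 0.00166667.
T₁/T₂ = (0.00166667)^(3/2) ≈ 6.804e-05.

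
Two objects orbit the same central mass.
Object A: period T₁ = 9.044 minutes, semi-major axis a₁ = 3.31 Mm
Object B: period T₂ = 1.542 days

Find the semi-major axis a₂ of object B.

Convert to SI: T₁ = 9.044 minutes = 542.64 s; a₁ = 3.31 Mm = 3.31e+06 m; T₂ = 1.542 days = 133229 s.
Kepler's third law: (T₁/T₂)² = (a₁/a₂)³ ⇒ a₂ = a₁ · (T₂/T₁)^(2/3).
T₂/T₁ = 133229 / 542.64 = 245.52.
a₂ = 3.31e+06 · (245.52)^(2/3) m ≈ 1.298e+08 m = 129.8 Mm.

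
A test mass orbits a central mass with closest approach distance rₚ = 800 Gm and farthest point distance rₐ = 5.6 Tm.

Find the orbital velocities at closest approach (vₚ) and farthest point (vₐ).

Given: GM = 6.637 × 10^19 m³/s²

Convert to SI: rₚ = 800 Gm = 8e+11 m; rₐ = 5.6 Tm = 5.6e+12 m.
Use the vis-viva equation v² = GM(2/r − 1/a) with a = (rₚ + rₐ)/2 = (8e+11 + 5.6e+12)/2 = 3.2e+12 m.
vₚ = √(GM · (2/rₚ − 1/a)) = √(6.637e+19 · (2/8e+11 − 1/3.2e+12)) m/s ≈ 1.205e+04 m/s = 12.05 km/s.
vₐ = √(GM · (2/rₐ − 1/a)) = √(6.637e+19 · (2/5.6e+12 − 1/3.2e+12)) m/s ≈ 1721 m/s = 1.721 km/s.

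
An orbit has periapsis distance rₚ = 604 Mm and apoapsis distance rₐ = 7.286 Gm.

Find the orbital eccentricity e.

Convert to SI: rₚ = 604 Mm = 6.04e+08 m; rₐ = 7.286 Gm = 7.286e+09 m.
e = (rₐ − rₚ) / (rₐ + rₚ).
e = (7.286e+09 − 6.04e+08) / (7.286e+09 + 6.04e+08) = 6.682e+09 / 7.89e+09 ≈ 0.8469.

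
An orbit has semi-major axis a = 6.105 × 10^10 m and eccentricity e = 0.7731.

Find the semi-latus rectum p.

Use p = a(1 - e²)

p = a (1 − e²).
p = 6.105e+10 · (1 − (0.7731)²) = 6.105e+10 · 0.402316 ≈ 2.456e+10 m = 2.456 × 10^10 m.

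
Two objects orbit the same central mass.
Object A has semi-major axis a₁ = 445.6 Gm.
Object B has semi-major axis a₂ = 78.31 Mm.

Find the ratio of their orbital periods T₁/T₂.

Convert to SI: a₁ = 445.6 Gm = 4.456e+11 m; a₂ = 78.31 Mm = 7.831e+07 m.
From Kepler's third law, (T₁/T₂)² = (a₁/a₂)³, so T₁/T₂ = (a₁/a₂)^(3/2).
a₁/a₂ = 4.456e+11 / 7.831e+07 = 5690.21.
T₁/T₂ = (5690.21)^(3/2) ≈ 4.292e+05.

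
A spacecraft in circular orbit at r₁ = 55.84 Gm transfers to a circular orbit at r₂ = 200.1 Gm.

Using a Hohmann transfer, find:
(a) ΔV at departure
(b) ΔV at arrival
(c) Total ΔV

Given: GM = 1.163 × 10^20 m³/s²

Convert to SI: r₁ = 55.84 Gm = 5.584e+10 m; r₂ = 200.1 Gm = 2.001e+11 m.
Transfer semi-major axis: a_t = (r₁ + r₂)/2 = (5.584e+10 + 2.001e+11)/2 = 1.2797e+11 m.
Circular speeds: v₁ = √(GM/r₁) = 45637 m/s, v₂ = √(GM/r₂) = 24108.3 m/s.
Transfer speeds (vis-viva v² = GM(2/r − 1/a_t)): v₁ᵗ = 57067.2 m/s, v₂ᵗ = 15925.2 m/s.
(a) ΔV₁ = |v₁ᵗ − v₁| ≈ 1.143e+04 m/s = 11.43 km/s.
(b) ΔV₂ = |v₂ − v₂ᵗ| ≈ 8183 m/s = 8.183 km/s.
(c) ΔV_total = ΔV₁ + ΔV₂ ≈ 1.961e+04 m/s = 19.61 km/s.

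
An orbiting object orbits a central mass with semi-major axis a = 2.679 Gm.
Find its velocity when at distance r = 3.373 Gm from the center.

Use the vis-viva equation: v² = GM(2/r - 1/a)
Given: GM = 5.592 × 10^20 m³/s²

Convert to SI: a = 2.679 Gm = 2.679e+09 m; r = 3.373 Gm = 3.373e+09 m.
Vis-viva: v = √(GM · (2/r − 1/a)).
2/r − 1/a = 2/3.373e+09 − 1/2.679e+09 = 2.1967e-10 m⁻¹.
v = √(5.592e+20 · 2.1967e-10) m/s ≈ 3.505e+05 m/s = 350.5 km/s.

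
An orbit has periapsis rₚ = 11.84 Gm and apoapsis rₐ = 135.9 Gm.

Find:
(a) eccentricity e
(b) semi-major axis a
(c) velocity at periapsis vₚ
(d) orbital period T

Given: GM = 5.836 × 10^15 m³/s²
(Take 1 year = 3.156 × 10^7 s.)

Convert to SI: rₚ = 11.84 Gm = 1.184e+10 m; rₐ = 135.9 Gm = 1.359e+11 m.
(a) e = (rₐ − rₚ)/(rₐ + rₚ) = (1.359e+11 − 1.184e+10)/(1.359e+11 + 1.184e+10) ≈ 0.8397
(b) a = (rₚ + rₐ)/2 = (1.184e+10 + 1.359e+11)/2 ≈ 7.387e+10 m
(c) With a = (rₚ + rₐ)/2 = 7.387e+10 m, vₚ = √(GM (2/rₚ − 1/a)) = √(5.836e+15 · (2/1.184e+10 − 1/7.387e+10)) m/s ≈ 952.3 m/s
(d) With a = (rₚ + rₐ)/2 = 7.387e+10 m, T = 2π √(a³/GM) = 2π √((7.387e+10)³/5.836e+15) s ≈ 1.651e+09 s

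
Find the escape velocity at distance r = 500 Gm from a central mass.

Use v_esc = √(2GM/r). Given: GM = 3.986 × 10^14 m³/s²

Convert to SI: r = 500 Gm = 5e+11 m.
Escape velocity comes from setting total energy to zero: ½v² − GM/r = 0 ⇒ v_esc = √(2GM / r).
v_esc = √(2 · 3.986e+14 / 5e+11) m/s ≈ 39.93 m/s = 39.93 m/s.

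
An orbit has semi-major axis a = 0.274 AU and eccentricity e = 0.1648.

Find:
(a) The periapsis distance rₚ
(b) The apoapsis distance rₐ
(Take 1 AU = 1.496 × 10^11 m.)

Convert to SI: a = 0.274 AU = 4.09904e+10 m.
(a) rₚ = a(1 − e) = 4.09904e+10 · (1 − 0.1648) = 4.09904e+10 · 0.8352 ≈ 3.424e+10 m = 0.2288 AU.
(b) rₐ = a(1 + e) = 4.09904e+10 · (1 + 0.1648) = 4.09904e+10 · 1.1648 ≈ 4.775e+10 m = 0.3192 AU.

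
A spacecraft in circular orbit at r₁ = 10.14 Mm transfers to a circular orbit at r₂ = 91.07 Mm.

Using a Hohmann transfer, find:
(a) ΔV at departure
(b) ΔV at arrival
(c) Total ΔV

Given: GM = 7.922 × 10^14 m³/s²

Convert to SI: r₁ = 10.14 Mm = 1.014e+07 m; r₂ = 91.07 Mm = 9.107e+07 m.
Transfer semi-major axis: a_t = (r₁ + r₂)/2 = (1.014e+07 + 9.107e+07)/2 = 5.0605e+07 m.
Circular speeds: v₁ = √(GM/r₁) = 8838.9 m/s, v₂ = √(GM/r₂) = 2949.37 m/s.
Transfer speeds (vis-viva v² = GM(2/r − 1/a_t)): v₁ᵗ = 11857.4 m/s, v₂ᵗ = 1320.24 m/s.
(a) ΔV₁ = |v₁ᵗ − v₁| ≈ 3018 m/s = 3.018 km/s.
(b) ΔV₂ = |v₂ − v₂ᵗ| ≈ 1629 m/s = 1.629 km/s.
(c) ΔV_total = ΔV₁ + ΔV₂ ≈ 4648 m/s = 4.648 km/s.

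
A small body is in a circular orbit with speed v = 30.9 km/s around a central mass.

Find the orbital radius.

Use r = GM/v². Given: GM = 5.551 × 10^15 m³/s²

Convert to SI: v = 30.9 km/s = 30900 m/s.
For a circular orbit, v² = GM / r, so r = GM / v².
r = 5.551e+15 / (30900)² m ≈ 5.814e+06 m = 5.814 Mm.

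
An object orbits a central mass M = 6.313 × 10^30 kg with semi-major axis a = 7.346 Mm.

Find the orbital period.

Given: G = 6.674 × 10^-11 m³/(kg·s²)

Convert to SI: a = 7.346 Mm = 7.346e+06 m.
GM = G · M = 6.674e-11 · 6.313e+30 = 4.2133e+20 m³/s².
Kepler's third law: T = 2π √(a³ / GM).
Substituting a = 7.346e+06 m and GM = 4.2133e+20 m³/s²:
T = 2π √((7.346e+06)³ / 4.2133e+20) s
T ≈ 6.095 s = 6.095 seconds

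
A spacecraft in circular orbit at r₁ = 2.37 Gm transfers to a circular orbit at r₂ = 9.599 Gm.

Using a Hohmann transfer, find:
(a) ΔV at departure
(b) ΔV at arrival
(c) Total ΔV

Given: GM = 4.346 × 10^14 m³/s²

Convert to SI: r₁ = 2.37 Gm = 2.37e+09 m; r₂ = 9.599 Gm = 9.599e+09 m.
Transfer semi-major axis: a_t = (r₁ + r₂)/2 = (2.37e+09 + 9.599e+09)/2 = 5.9845e+09 m.
Circular speeds: v₁ = √(GM/r₁) = 428.224 m/s, v₂ = √(GM/r₂) = 212.781 m/s.
Transfer speeds (vis-viva v² = GM(2/r − 1/a_t)): v₁ᵗ = 542.338 m/s, v₂ᵗ = 133.904 m/s.
(a) ΔV₁ = |v₁ᵗ − v₁| ≈ 114.1 m/s = 114.1 m/s.
(b) ΔV₂ = |v₂ − v₂ᵗ| ≈ 78.88 m/s = 78.88 m/s.
(c) ΔV_total = ΔV₁ + ΔV₂ ≈ 193 m/s = 193 m/s.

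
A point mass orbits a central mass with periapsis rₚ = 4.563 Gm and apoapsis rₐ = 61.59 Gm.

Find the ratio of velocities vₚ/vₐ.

Convert to SI: rₚ = 4.563 Gm = 4.563e+09 m; rₐ = 61.59 Gm = 6.159e+10 m.
Conservation of angular momentum gives rₚvₚ = rₐvₐ, so vₚ/vₐ = rₐ/rₚ.
vₚ/vₐ = 6.159e+10 / 4.563e+09 ≈ 13.5.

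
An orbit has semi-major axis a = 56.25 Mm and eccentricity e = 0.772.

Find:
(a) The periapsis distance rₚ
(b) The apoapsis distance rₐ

Convert to SI: a = 56.25 Mm = 5.625e+07 m.
(a) rₚ = a(1 − e) = 5.625e+07 · (1 − 0.772) = 5.625e+07 · 0.228 ≈ 1.282e+07 m = 12.82 Mm.
(b) rₐ = a(1 + e) = 5.625e+07 · (1 + 0.772) = 5.625e+07 · 1.772 ≈ 9.968e+07 m = 99.67 Mm.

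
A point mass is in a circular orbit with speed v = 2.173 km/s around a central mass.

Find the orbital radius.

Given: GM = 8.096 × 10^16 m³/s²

Convert to SI: v = 2.173 km/s = 2173 m/s.
For a circular orbit, v² = GM / r, so r = GM / v².
r = 8.096e+16 / (2173)² m ≈ 1.715e+10 m = 17.15 Gm.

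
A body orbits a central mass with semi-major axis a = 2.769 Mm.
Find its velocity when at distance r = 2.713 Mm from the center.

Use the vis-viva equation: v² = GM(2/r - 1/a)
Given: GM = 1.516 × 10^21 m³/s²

Convert to SI: a = 2.769 Mm = 2.769e+06 m; r = 2.713 Mm = 2.713e+06 m.
Vis-viva: v = √(GM · (2/r − 1/a)).
2/r − 1/a = 2/2.713e+06 − 1/2.769e+06 = 3.7605e-07 m⁻¹.
v = √(1.516e+21 · 3.7605e-07) m/s ≈ 2.388e+07 m/s = 2.388e+04 km/s.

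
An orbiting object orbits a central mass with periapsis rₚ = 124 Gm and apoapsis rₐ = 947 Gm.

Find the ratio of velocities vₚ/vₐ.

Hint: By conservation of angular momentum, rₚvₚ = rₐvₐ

Convert to SI: rₚ = 124 Gm = 1.24e+11 m; rₐ = 947 Gm = 9.47e+11 m.
Conservation of angular momentum gives rₚvₚ = rₐvₐ, so vₚ/vₐ = rₐ/rₚ.
vₚ/vₐ = 9.47e+11 / 1.24e+11 ≈ 7.637.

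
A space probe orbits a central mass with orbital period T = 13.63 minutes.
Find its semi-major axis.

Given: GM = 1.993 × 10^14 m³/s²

Convert to SI: T = 13.63 minutes = 817.8 s.
Invert Kepler's third law: a = (GM · T² / (4π²))^(1/3).
Substituting T = 817.8 s and GM = 1.993e+14 m³/s²:
a = (1.993e+14 · (817.8)² / (4π²))^(1/3) m
a ≈ 1.5e+06 m = 1.5 Mm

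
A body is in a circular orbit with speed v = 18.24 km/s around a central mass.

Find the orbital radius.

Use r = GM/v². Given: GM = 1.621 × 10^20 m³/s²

Convert to SI: v = 18.24 km/s = 18240 m/s.
For a circular orbit, v² = GM / r, so r = GM / v².
r = 1.621e+20 / (18240)² m ≈ 4.872e+11 m = 487.2 Gm.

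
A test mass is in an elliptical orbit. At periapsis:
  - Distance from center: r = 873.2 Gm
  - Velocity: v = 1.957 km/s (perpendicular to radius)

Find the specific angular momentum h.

Convert to SI: r = 873.2 Gm = 8.732e+11 m; v = 1.957 km/s = 1957 m/s.
With v perpendicular to r, h = r · v.
h = 8.732e+11 · 1957 m²/s ≈ 1.709e+15 m²/s.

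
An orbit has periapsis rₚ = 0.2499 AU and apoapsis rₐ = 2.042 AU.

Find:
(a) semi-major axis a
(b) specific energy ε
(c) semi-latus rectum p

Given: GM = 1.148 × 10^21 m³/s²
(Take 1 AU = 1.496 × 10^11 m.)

Convert to SI: rₚ = 0.2499 AU = 3.7385e+10 m; rₐ = 2.042 AU = 3.05483e+11 m.
(a) a = (rₚ + rₐ)/2 = (3.7385e+10 + 3.05483e+11)/2 ≈ 1.714e+11 m
(b) With a = (rₚ + rₐ)/2 = 1.71434e+11 m, ε = −GM/(2a) = −1.148e+21/(2 · 1.71434e+11) J/kg ≈ -3.348e+09 J/kg
(c) From a = (rₚ + rₐ)/2 = 1.71434e+11 m and e = (rₐ − rₚ)/(rₐ + rₚ) = 0.781928, p = a(1 − e²) = 1.71434e+11 · (1 − (0.781928)²) ≈ 6.662e+10 m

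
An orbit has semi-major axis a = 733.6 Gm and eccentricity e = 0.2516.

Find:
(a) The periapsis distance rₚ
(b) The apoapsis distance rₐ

Convert to SI: a = 733.6 Gm = 7.336e+11 m.
(a) rₚ = a(1 − e) = 7.336e+11 · (1 − 0.2516) = 7.336e+11 · 0.7484 ≈ 5.49e+11 m = 549 Gm.
(b) rₐ = a(1 + e) = 7.336e+11 · (1 + 0.2516) = 7.336e+11 · 1.2516 ≈ 9.182e+11 m = 918.2 Gm.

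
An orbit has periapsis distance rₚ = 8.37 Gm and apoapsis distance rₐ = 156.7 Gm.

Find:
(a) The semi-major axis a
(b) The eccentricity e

Convert to SI: rₚ = 8.37 Gm = 8.37e+09 m; rₐ = 156.7 Gm = 1.567e+11 m.
(a) a = (rₚ + rₐ) / 2 = (8.37e+09 + 1.567e+11) / 2 ≈ 8.254e+10 m = 82.53 Gm.
(b) e = (rₐ − rₚ) / (rₐ + rₚ) = (1.567e+11 − 8.37e+09) / (1.567e+11 + 8.37e+09) ≈ 0.8986.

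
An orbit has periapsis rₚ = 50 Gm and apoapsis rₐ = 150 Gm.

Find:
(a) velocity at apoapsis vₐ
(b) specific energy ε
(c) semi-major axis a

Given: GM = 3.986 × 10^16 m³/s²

Convert to SI: rₚ = 50 Gm = 5e+10 m; rₐ = 150 Gm = 1.5e+11 m.
(a) With a = (rₚ + rₐ)/2 = 1e+11 m, vₐ = √(GM (2/rₐ − 1/a)) = √(3.986e+16 · (2/1.5e+11 − 1/1e+11)) m/s ≈ 364.5 m/s
(b) With a = (rₚ + rₐ)/2 = 1e+11 m, ε = −GM/(2a) = −3.986e+16/(2 · 1e+11) J/kg ≈ -1.993e+05 J/kg
(c) a = (rₚ + rₐ)/2 = (5e+10 + 1.5e+11)/2 ≈ 1e+11 m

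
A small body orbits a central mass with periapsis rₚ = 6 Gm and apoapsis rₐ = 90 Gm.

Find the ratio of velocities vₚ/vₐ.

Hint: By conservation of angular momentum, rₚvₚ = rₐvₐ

Convert to SI: rₚ = 6 Gm = 6e+09 m; rₐ = 90 Gm = 9e+10 m.
Conservation of angular momentum gives rₚvₚ = rₐvₐ, so vₚ/vₐ = rₐ/rₚ.
vₚ/vₐ = 9e+10 / 6e+09 ≈ 15.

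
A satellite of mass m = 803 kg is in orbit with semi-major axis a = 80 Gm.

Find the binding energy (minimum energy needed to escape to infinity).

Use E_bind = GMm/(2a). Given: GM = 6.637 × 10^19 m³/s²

Convert to SI: a = 80 Gm = 8e+10 m.
Total orbital energy is E = −GMm/(2a); binding energy is E_bind = −E = GMm/(2a).
E_bind = 6.637e+19 · 803 / (2 · 8e+10) J ≈ 3.331e+11 J = 333.1 GJ.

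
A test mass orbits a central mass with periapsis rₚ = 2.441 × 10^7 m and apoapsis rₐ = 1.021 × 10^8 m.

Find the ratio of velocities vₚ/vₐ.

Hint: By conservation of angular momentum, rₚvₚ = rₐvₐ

Conservation of angular momentum gives rₚvₚ = rₐvₐ, so vₚ/vₐ = rₐ/rₚ.
vₚ/vₐ = 1.021e+08 / 2.441e+07 ≈ 4.183.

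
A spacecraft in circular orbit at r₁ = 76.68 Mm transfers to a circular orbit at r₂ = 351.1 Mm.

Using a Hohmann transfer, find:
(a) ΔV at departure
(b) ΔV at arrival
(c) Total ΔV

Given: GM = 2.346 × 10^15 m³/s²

Convert to SI: r₁ = 76.68 Mm = 7.668e+07 m; r₂ = 351.1 Mm = 3.511e+08 m.
Transfer semi-major axis: a_t = (r₁ + r₂)/2 = (7.668e+07 + 3.511e+08)/2 = 2.1389e+08 m.
Circular speeds: v₁ = √(GM/r₁) = 5531.25 m/s, v₂ = √(GM/r₂) = 2584.93 m/s.
Transfer speeds (vis-viva v² = GM(2/r − 1/a_t)): v₁ᵗ = 7086.68 m/s, v₂ᵗ = 1547.73 m/s.
(a) ΔV₁ = |v₁ᵗ − v₁| ≈ 1555 m/s = 1.555 km/s.
(b) ΔV₂ = |v₂ − v₂ᵗ| ≈ 1037 m/s = 1.037 km/s.
(c) ΔV_total = ΔV₁ + ΔV₂ ≈ 2593 m/s = 2.593 km/s.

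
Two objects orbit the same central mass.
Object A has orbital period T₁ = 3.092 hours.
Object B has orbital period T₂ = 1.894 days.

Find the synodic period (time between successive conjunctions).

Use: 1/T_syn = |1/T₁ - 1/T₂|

Convert to SI: T₁ = 3.092 hours = 11131.2 s; T₂ = 1.894 days = 163642 s.
T_syn = |T₁ · T₂ / (T₁ − T₂)|.
T_syn = |11131.2 · 163642 / (11131.2 − 163642)| s ≈ 1.194e+04 s = 3.318 hours.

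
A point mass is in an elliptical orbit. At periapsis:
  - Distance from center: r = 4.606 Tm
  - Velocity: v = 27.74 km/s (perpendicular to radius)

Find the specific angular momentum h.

Convert to SI: r = 4.606 Tm = 4.606e+12 m; v = 27.74 km/s = 27740 m/s.
With v perpendicular to r, h = r · v.
h = 4.606e+12 · 27740 m²/s ≈ 1.278e+17 m²/s.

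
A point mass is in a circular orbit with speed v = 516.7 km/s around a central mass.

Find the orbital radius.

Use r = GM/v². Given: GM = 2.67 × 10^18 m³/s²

Convert to SI: v = 516.7 km/s = 516700 m/s.
For a circular orbit, v² = GM / r, so r = GM / v².
r = 2.67e+18 / (516700)² m ≈ 1e+07 m = 10 Mm.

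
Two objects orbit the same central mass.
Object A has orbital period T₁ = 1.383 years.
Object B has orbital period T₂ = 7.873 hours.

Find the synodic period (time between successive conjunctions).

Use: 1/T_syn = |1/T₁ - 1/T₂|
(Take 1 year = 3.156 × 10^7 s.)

Convert to SI: T₁ = 1.383 years = 4.36475e+07 s; T₂ = 7.873 hours = 28342.8 s.
T_syn = |T₁ · T₂ / (T₁ − T₂)|.
T_syn = |4.36475e+07 · 28342.8 / (4.36475e+07 − 28342.8)| s ≈ 2.836e+04 s = 7.878 hours.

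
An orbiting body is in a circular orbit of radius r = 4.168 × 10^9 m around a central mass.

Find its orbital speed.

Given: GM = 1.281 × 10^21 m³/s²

For a circular orbit, gravity supplies the centripetal force, so v = √(GM / r).
v = √(1.281e+21 / 4.168e+09) m/s ≈ 5.544e+05 m/s = 554.4 km/s.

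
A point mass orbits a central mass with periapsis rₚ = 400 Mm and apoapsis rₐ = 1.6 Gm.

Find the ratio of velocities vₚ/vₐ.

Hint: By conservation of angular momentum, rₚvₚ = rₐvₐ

Convert to SI: rₚ = 400 Mm = 4e+08 m; rₐ = 1.6 Gm = 1.6e+09 m.
Conservation of angular momentum gives rₚvₚ = rₐvₐ, so vₚ/vₐ = rₐ/rₚ.
vₚ/vₐ = 1.6e+09 / 4e+08 ≈ 4.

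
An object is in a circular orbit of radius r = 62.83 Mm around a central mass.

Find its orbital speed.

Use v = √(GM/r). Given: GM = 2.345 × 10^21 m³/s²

Convert to SI: r = 62.83 Mm = 6.283e+07 m.
For a circular orbit, gravity supplies the centripetal force, so v = √(GM / r).
v = √(2.345e+21 / 6.283e+07) m/s ≈ 6.109e+06 m/s = 6109 km/s.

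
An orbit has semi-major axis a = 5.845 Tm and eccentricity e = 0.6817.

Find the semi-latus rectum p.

Convert to SI: a = 5.845 Tm = 5.845e+12 m.
p = a (1 − e²).
p = 5.845e+12 · (1 − (0.6817)²) = 5.845e+12 · 0.535285 ≈ 3.129e+12 m = 3.129 Tm.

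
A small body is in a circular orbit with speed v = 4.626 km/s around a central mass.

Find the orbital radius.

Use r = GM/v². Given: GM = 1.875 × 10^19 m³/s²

Convert to SI: v = 4.626 km/s = 4626 m/s.
For a circular orbit, v² = GM / r, so r = GM / v².
r = 1.875e+19 / (4626)² m ≈ 8.762e+11 m = 876.2 Gm.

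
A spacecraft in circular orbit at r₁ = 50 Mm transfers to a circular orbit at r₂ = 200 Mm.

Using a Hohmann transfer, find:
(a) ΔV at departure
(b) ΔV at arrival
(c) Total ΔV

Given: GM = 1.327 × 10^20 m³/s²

Convert to SI: r₁ = 50 Mm = 5e+07 m; r₂ = 200 Mm = 2e+08 m.
Transfer semi-major axis: a_t = (r₁ + r₂)/2 = (5e+07 + 2e+08)/2 = 1.25e+08 m.
Circular speeds: v₁ = √(GM/r₁) = 1.62911e+06 m/s, v₂ = √(GM/r₂) = 814555 m/s.
Transfer speeds (vis-viva v² = GM(2/r − 1/a_t)): v₁ᵗ = 2.06068e+06 m/s, v₂ᵗ = 515170 m/s.
(a) ΔV₁ = |v₁ᵗ − v₁| ≈ 4.316e+05 m/s = 431.6 km/s.
(b) ΔV₂ = |v₂ − v₂ᵗ| ≈ 2.994e+05 m/s = 299.4 km/s.
(c) ΔV_total = ΔV₁ + ΔV₂ ≈ 7.31e+05 m/s = 731 km/s.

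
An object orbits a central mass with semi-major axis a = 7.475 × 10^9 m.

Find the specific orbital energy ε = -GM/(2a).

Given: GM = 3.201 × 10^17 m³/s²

ε = −GM / (2a).
ε = −3.201e+17 / (2 · 7.475e+09) J/kg ≈ -2.141e+07 J/kg = -21.41 MJ/kg.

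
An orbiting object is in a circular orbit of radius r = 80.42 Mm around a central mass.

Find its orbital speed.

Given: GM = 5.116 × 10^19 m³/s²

Convert to SI: r = 80.42 Mm = 8.042e+07 m.
For a circular orbit, gravity supplies the centripetal force, so v = √(GM / r).
v = √(5.116e+19 / 8.042e+07) m/s ≈ 7.976e+05 m/s = 797.6 km/s.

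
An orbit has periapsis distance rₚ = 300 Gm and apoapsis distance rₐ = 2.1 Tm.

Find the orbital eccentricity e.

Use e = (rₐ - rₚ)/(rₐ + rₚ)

Convert to SI: rₚ = 300 Gm = 3e+11 m; rₐ = 2.1 Tm = 2.1e+12 m.
e = (rₐ − rₚ) / (rₐ + rₚ).
e = (2.1e+12 − 3e+11) / (2.1e+12 + 3e+11) = 1.8e+12 / 2.4e+12 ≈ 0.75.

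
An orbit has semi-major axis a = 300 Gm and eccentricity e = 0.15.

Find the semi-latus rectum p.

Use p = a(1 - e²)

Convert to SI: a = 300 Gm = 3e+11 m.
p = a (1 − e²).
p = 3e+11 · (1 − (0.15)²) = 3e+11 · 0.9775 ≈ 2.932e+11 m = 293.2 Gm.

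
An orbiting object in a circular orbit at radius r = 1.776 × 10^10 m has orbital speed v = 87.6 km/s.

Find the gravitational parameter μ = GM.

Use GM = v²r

Convert to SI: v = 87.6 km/s = 87600 m/s.
For a circular orbit v² = GM/r, so GM = v² · r.
GM = (87600)² · 1.776e+10 m³/s² ≈ 1.363e+20 m³/s² = 1.363 × 10^20 m³/s².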